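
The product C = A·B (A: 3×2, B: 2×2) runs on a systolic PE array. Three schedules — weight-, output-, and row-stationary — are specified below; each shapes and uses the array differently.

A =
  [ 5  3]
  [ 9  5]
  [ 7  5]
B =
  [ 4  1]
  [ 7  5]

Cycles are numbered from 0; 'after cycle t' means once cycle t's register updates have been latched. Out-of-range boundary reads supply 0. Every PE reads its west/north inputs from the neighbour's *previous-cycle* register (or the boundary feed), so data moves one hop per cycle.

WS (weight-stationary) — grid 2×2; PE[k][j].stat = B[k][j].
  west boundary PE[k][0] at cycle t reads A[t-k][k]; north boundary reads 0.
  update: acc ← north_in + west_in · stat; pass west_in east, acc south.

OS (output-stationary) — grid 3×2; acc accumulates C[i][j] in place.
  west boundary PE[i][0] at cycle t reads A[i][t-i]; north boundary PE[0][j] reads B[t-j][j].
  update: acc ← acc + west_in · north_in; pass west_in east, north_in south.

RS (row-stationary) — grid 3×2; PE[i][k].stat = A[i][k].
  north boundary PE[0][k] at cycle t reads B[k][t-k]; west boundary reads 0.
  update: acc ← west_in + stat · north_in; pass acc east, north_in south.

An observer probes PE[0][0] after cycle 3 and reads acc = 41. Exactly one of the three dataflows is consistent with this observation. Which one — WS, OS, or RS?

— WS: 2×2; PE[0][0] trace:
  step 0 · PE0,0: acc=20; fwd→5 fwd↓20
  step 1 · PE0,0: acc=36; fwd→9 fwd↓36
  step 2 · PE0,0: acc=28; fwd→7 fwd↓28
  step 3 · PE0,0: acc=0; fwd→0 fwd↓0
— OS: 3×2; PE[0][0] trace:
  step 0 · PE0,0: acc=20; fwd→5 fwd↓4
  step 1 · PE0,0: acc=41; fwd→3 fwd↓7
  step 2 · PE0,0: acc=41; fwd→0 fwd↓0
  step 3 · PE0,0: acc=41; fwd→0 fwd↓0
— RS: 3×2; PE[0][0] trace:
  step 0 · PE0,0: acc=20; fwd→20 fwd↓4
  step 1 · PE0,0: acc=5; fwd→5 fwd↓1
  step 2 · PE0,0: acc=0; fwd→0 fwd↓0
  step 3 · PE0,0: acc=0; fwd→0 fwd↓0

dataflow = OS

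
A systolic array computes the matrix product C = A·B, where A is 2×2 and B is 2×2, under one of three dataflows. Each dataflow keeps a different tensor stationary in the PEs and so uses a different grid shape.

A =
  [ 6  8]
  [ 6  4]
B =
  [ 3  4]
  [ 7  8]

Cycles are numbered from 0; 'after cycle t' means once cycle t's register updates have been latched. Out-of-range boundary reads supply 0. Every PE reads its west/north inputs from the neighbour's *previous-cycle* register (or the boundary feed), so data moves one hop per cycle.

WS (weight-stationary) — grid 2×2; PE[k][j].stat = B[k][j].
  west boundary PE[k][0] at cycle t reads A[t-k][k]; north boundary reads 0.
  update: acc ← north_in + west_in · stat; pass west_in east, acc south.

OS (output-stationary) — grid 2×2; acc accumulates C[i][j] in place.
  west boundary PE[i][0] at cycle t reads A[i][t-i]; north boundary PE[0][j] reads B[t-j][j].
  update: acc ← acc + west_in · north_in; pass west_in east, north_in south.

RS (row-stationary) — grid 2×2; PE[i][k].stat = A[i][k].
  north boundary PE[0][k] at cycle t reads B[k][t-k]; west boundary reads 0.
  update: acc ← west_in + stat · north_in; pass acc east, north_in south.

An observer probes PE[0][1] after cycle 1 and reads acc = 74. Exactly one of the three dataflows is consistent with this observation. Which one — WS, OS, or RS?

WS [2×2] PE[0][1] across cycles:
  t=0 PE[0][1]: acc=0 h=0 v=0
  t=1 PE[0][1]: acc=24 h=6 v=24
OS [2×2] PE[0][1] across cycles:
  t=0 PE[0][1]: acc=0 h=0 v=0
  t=1 PE[0][1]: acc=24 h=6 v=4
RS [2×2] PE[0][1] across cycles:
  t=0 PE[0][1]: acc=0 h=0 v=0
  t=1 PE[0][1]: acc=74 h=74 v=7

dataflow = RS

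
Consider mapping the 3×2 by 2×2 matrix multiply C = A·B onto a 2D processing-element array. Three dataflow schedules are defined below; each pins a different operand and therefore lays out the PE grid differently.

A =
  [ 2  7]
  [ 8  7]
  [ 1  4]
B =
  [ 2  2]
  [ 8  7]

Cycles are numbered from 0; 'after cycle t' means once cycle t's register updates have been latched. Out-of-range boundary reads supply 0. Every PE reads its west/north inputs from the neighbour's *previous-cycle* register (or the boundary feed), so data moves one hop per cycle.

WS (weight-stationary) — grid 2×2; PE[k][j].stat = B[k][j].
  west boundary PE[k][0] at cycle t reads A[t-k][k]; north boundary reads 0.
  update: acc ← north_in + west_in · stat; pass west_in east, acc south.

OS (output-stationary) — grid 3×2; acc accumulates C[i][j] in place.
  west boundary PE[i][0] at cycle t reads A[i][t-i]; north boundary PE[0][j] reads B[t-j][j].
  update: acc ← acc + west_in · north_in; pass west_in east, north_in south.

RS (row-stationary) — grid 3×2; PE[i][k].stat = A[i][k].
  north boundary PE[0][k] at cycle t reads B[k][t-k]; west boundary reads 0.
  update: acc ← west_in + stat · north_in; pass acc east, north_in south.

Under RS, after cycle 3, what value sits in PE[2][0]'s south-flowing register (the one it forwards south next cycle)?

Tracing RS — 3×2 array, target PE[2][0]:
  [0] (1,0) acc=0 (h:0 v:0)
  [0] (2,0) acc=0 (h:0 v:0)
  [1] (1,0) acc=16 (h:16 v:2)
  [1] (2,0) acc=0 (h:0 v:0)
  [2] (1,0) acc=16 (h:16 v:2)
  [2] (2,0) acc=2 (h:2 v:2)
  [3] (1,0) acc=0 (h:0 v:0)
  [3] (2,0) acc=2 (h:2 v:2)

register = 2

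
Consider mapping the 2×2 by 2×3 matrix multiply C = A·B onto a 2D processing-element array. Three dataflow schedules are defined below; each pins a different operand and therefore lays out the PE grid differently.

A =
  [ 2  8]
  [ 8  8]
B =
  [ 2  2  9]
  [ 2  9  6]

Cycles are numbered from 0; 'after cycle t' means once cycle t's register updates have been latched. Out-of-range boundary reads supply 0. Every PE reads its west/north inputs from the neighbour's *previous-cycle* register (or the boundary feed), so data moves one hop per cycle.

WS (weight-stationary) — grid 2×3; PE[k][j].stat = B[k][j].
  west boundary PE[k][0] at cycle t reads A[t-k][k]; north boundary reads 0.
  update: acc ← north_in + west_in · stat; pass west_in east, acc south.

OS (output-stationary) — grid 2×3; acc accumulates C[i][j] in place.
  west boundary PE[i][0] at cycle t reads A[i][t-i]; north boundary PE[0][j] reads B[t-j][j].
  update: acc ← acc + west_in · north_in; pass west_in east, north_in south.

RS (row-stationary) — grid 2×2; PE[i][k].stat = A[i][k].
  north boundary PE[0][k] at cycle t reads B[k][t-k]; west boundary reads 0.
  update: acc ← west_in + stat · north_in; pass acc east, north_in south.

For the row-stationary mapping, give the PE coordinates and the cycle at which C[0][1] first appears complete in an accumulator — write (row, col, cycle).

RS — PE[0][1] is where C[0][1] collects:
  0: (0,1).acc=0  regs=<0,0>
  1: (0,1).acc=20  regs=<20,2>
  2: (0,1).acc=76  regs=<76,9>

(row, col, cycle) = (0, 1, 2)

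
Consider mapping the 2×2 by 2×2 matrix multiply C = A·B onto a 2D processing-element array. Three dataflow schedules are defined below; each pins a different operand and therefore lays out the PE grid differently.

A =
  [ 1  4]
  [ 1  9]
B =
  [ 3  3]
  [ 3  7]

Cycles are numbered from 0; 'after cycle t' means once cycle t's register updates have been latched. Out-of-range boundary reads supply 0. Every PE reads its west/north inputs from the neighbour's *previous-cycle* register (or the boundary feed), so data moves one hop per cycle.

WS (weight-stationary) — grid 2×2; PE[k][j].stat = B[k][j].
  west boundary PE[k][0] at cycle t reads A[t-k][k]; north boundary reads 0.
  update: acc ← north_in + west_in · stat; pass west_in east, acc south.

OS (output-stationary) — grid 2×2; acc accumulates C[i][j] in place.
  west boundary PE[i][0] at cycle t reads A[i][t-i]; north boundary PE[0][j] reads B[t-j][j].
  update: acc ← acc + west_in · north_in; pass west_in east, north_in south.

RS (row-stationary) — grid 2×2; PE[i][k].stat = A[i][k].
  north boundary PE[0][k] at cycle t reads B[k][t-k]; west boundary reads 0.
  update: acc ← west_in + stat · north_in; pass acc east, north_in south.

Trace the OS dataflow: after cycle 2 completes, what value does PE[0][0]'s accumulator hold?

OS on a 2×2 grid — tracing PE[0][0] and its feeders:
  [0] (0,0) acc=3 (h:1 v:3)
  [1] (0,0) acc=15 (h:4 v:3)
  [2] (0,0) acc=15 (h:0 v:0)

PE[0][0].acc = 15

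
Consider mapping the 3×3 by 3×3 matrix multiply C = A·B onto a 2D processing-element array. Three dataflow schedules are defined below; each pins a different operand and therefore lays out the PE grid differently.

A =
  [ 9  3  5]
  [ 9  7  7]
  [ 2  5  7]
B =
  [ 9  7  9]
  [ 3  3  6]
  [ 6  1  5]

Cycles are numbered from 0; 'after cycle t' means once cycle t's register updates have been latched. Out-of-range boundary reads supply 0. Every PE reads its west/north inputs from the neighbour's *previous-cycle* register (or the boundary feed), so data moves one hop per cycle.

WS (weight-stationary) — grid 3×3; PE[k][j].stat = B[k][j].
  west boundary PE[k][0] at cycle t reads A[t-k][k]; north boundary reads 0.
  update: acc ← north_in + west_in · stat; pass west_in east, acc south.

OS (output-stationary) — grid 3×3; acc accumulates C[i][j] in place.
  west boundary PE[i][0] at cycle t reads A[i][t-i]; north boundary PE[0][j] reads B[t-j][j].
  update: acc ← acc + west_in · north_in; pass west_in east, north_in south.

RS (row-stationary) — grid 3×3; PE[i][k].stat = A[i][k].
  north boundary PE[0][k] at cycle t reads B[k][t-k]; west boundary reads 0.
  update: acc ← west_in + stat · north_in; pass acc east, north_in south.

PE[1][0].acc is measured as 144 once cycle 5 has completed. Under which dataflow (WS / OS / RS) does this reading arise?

— WS: 3×3; PE[1][0] trace:
  t=0 PE[1][0]: acc=0 h=0 v=0
  t=1 PE[1][0]: acc=90 h=3 v=90
  t=2 PE[1][0]: acc=102 h=7 v=102
  t=3 PE[1][0]: acc=33 h=5 v=33
  t=4 PE[1][0]: acc=0 h=0 v=0
  t=5 PE[1][0]: acc=0 h=0 v=0
— OS: 3×3; PE[1][0] trace:
  t=0 PE[1][0]: acc=0 h=0 v=0
  t=1 PE[1][0]: acc=81 h=9 v=9
  t=2 PE[1][0]: acc=102 h=7 v=3
  t=3 PE[1][0]: acc=144 h=7 v=6
  t=4 PE[1][0]: acc=144 h=0 v=0
  t=5 PE[1][0]: acc=144 h=0 v=0
— RS: 3×3; PE[1][0] trace:
  t=0 PE[1][0]: acc=0 h=0 v=0
  t=1 PE[1][0]: acc=81 h=81 v=9
  t=2 PE[1][0]: acc=63 h=63 v=7
  t=3 PE[1][0]: acc=81 h=81 v=9
  t=4 PE[1][0]: acc=0 h=0 v=0
  t=5 PE[1][0]: acc=0 h=0 v=0

dataflow = OS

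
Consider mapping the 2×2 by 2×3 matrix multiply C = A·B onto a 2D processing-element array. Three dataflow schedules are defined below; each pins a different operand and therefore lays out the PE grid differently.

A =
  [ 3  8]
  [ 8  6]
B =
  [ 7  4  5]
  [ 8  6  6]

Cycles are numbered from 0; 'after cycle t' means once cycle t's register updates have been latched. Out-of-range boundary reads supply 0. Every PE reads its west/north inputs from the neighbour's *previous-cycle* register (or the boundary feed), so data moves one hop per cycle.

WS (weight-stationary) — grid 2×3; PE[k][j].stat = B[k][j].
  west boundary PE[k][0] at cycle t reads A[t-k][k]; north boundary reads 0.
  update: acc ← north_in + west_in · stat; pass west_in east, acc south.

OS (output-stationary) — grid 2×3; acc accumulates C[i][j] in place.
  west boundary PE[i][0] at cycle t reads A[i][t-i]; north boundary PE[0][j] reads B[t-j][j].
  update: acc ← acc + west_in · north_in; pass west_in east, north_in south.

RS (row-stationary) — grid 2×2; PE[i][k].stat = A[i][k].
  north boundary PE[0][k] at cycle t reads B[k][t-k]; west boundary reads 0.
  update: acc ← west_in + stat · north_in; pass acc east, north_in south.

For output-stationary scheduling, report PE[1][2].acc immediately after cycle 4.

PE[1][2].acc = 76

OS (2×3). Following PE[1][2] plus its west/north inputs:
  after 0 — PE[0][2] acc=0, pass-E 0, pass-S 0
  after 0 — PE[1][1] acc=0, pass-E 0, pass-S 0
  after 0 — PE[1][2] acc=0, pass-E 0, pass-S 0
  after 1 — PE[0][2] acc=0, pass-E 0, pass-S 0
  after 1 — PE[1][1] acc=0, pass-E 0, pass-S 0
  after 1 — PE[1][2] acc=0, pass-E 0, pass-S 0
  after 2 — PE[0][2] acc=15, pass-E 3, pass-S 5
  after 2 — PE[1][1] acc=32, pass-E 8, pass-S 4
  after 2 — PE[1][2] acc=0, pass-E 0, pass-S 0
  after 3 — PE[0][2] acc=63, pass-E 8, pass-S 6
  after 3 — PE[1][1] acc=68, pass-E 6, pass-S 6
  after 3 — PE[1][2] acc=40, pass-E 8, pass-S 5
  after 4 — PE[0][2] acc=63, pass-E 0, pass-S 0
  after 4 — PE[1][1] acc=68, pass-E 0, pass-S 0
  after 4 — PE[1][2] acc=76, pass-E 6, pass-S 6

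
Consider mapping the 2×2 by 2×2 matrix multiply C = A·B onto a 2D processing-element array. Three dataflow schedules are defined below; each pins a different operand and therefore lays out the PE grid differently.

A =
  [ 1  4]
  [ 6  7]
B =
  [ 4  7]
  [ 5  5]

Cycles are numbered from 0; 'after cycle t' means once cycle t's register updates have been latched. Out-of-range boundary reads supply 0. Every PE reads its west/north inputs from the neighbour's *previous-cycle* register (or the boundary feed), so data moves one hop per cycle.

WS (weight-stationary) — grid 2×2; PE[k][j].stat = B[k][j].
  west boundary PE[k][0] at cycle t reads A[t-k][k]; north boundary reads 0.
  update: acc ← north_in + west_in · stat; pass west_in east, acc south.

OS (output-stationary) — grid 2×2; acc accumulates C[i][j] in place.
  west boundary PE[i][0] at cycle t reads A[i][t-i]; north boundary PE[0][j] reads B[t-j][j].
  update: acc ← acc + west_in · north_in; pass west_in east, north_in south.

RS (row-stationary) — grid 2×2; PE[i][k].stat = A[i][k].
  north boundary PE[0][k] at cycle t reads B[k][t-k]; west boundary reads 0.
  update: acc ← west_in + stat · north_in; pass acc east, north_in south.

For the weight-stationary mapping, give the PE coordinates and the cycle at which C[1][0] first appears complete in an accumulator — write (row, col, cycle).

WS: C[1][0] accumulates in PE[1][0]:
  [0] (1,0) acc=0 (h:0 v:0)
  [1] (1,0) acc=24 (h:4 v:24)
  [2] (1,0) acc=59 (h:7 v:59)

(row, col, cycle) = (1, 0, 2)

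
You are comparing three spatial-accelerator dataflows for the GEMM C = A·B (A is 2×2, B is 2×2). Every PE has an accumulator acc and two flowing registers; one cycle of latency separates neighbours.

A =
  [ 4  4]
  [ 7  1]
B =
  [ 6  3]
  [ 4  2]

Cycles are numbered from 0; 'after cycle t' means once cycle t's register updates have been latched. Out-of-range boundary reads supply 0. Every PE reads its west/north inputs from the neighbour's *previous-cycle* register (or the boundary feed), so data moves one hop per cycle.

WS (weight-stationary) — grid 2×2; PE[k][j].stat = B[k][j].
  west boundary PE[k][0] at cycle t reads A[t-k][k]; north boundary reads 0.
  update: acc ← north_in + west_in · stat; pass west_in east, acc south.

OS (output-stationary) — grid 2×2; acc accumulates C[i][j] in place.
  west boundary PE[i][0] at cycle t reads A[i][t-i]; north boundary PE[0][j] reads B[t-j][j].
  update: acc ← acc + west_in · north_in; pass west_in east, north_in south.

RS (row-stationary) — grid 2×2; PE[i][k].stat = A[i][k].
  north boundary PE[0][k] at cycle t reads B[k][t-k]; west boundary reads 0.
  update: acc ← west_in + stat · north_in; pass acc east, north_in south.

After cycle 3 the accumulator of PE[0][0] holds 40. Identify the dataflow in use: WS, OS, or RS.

Under WS (2×2), PE[0][0]:
  cycle 0: PE[0][0] → acc 24, east 4, south 24
  cycle 1: PE[0][0] → acc 42, east 7, south 42
  cycle 2: PE[0][0] → acc 0, east 0, south 0
  cycle 3: PE[0][0] → acc 0, east 0, south 0
Under OS (2×2), PE[0][0]:
  cycle 0: PE[0][0] → acc 24, east 4, south 6
  cycle 1: PE[0][0] → acc 40, east 4, south 4
  cycle 2: PE[0][0] → acc 40, east 0, south 0
  cycle 3: PE[0][0] → acc 40, east 0, south 0
Under RS (2×2), PE[0][0]:
  cycle 0: PE[0][0] → acc 24, east 24, south 6
  cycle 1: PE[0][0] → acc 12, east 12, south 3
  cycle 2: PE[0][0] → acc 0, east 0, south 0
  cycle 3: PE[0][0] → acc 0, east 0, south 0

dataflow = OS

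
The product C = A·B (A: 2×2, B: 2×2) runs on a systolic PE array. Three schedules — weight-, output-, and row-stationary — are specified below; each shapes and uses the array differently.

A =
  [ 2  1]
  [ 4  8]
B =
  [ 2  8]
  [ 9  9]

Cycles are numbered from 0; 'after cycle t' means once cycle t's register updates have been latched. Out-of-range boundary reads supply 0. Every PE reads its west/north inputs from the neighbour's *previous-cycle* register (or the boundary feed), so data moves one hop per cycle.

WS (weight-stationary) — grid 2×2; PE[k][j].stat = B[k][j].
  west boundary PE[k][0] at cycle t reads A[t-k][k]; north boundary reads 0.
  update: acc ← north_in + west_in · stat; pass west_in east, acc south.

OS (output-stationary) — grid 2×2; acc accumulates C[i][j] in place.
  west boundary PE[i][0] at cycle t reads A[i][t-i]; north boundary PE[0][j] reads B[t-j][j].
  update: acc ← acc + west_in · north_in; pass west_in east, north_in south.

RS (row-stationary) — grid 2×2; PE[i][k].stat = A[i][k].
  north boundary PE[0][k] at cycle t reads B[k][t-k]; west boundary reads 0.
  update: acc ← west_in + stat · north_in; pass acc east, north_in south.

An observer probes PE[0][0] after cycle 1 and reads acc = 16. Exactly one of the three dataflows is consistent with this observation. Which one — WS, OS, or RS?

dataflow = RS

— WS: 2×2; PE[0][0] trace:
  0: (0,0).acc=4  regs=<2,4>
  1: (0,0).acc=8  regs=<4,8>
— OS: 2×2; PE[0][0] trace:
  0: (0,0).acc=4  regs=<2,2>
  1: (0,0).acc=13  regs=<1,9>
— RS: 2×2; PE[0][0] trace:
  0: (0,0).acc=4  regs=<4,2>
  1: (0,0).acc=16  regs=<16,8>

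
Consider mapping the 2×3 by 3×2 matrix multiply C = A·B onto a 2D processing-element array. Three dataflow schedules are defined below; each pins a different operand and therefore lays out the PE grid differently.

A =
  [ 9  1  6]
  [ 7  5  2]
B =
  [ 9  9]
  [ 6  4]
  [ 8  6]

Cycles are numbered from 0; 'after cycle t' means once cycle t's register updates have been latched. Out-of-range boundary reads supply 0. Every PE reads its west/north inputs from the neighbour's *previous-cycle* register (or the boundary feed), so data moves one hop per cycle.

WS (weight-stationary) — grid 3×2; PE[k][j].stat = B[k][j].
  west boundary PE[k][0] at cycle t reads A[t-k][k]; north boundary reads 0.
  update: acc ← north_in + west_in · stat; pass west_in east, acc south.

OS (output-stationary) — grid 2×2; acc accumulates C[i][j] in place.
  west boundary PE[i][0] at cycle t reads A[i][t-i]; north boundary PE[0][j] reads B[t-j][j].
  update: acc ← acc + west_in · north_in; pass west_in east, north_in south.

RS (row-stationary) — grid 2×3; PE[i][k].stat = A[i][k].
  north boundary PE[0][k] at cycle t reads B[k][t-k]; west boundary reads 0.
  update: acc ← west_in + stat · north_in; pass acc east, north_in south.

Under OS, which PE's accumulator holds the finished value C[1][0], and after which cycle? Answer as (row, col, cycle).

(row, col, cycle) = (1, 0, 3)

Under OS, C[1][0] lands at PE[1][0]:
  cycle 0: PE[1][0] → acc 0, east 0, south 0
  cycle 1: PE[1][0] → acc 63, east 7, south 9
  cycle 2: PE[1][0] → acc 93, east 5, south 6
  cycle 3: PE[1][0] → acc 109, east 2, south 8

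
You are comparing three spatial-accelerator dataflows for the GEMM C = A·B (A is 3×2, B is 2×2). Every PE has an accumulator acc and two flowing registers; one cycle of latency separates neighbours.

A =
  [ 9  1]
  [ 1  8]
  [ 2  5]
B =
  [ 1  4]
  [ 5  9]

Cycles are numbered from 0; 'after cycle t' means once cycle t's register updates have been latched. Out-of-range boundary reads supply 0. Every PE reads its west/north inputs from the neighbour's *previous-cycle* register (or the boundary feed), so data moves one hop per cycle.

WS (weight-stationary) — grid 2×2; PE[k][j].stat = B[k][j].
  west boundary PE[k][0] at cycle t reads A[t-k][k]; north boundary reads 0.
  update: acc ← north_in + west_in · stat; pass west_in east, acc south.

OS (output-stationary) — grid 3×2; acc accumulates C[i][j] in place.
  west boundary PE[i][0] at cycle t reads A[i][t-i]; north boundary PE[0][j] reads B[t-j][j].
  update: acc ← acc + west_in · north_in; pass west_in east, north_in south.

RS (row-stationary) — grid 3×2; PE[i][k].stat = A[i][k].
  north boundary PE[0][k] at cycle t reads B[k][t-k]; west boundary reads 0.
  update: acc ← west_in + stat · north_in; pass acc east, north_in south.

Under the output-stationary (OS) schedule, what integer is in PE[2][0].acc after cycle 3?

PE[2][0].acc = 27

OS on a 3×2 grid — tracing PE[2][0] and its feeders:
  c0 r1c0: 0 / 0 / 0
  c0 r2c0: 0 / 0 / 0
  c1 r1c0: 1 / 1 / 1
  c1 r2c0: 0 / 0 / 0
  c2 r1c0: 41 / 8 / 5
  c2 r2c0: 2 / 2 / 1
  c3 r1c0: 41 / 0 / 0
  c3 r2c0: 27 / 5 / 5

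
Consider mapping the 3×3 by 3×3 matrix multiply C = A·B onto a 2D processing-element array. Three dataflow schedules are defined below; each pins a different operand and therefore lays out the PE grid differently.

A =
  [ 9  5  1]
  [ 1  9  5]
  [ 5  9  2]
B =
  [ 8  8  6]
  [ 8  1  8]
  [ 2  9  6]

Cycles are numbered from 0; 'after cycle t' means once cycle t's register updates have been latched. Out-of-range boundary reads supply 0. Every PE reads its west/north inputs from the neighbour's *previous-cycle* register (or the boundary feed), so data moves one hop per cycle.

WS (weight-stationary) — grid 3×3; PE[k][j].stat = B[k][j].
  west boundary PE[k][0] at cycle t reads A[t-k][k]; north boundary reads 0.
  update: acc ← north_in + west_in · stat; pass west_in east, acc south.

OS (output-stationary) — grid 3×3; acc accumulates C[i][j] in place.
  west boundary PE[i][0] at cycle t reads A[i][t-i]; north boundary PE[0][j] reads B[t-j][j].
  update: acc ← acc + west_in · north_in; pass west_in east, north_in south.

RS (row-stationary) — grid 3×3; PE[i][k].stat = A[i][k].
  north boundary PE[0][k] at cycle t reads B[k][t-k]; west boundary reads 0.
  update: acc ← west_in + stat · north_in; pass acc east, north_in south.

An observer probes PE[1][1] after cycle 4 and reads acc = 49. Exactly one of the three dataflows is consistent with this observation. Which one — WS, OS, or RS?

WS [3×3] PE[1][1] across cycles:
  cycle 0: PE[1][1] → acc 0, east 0, south 0
  cycle 1: PE[1][1] → acc 0, east 0, south 0
  cycle 2: PE[1][1] → acc 77, east 5, south 77
  cycle 3: PE[1][1] → acc 17, east 9, south 17
  cycle 4: PE[1][1] → acc 49, east 9, south 49
OS [3×3] PE[1][1] across cycles:
  cycle 0: PE[1][1] → acc 0, east 0, south 0
  cycle 1: PE[1][1] → acc 0, east 0, south 0
  cycle 2: PE[1][1] → acc 8, east 1, south 8
  cycle 3: PE[1][1] → acc 17, east 9, south 1
  cycle 4: PE[1][1] → acc 62, east 5, south 9
RS [3×3] PE[1][1] across cycles:
  cycle 0: PE[1][1] → acc 0, east 0, south 0
  cycle 1: PE[1][1] → acc 0, east 0, south 0
  cycle 2: PE[1][1] → acc 80, east 80, south 8
  cycle 3: PE[1][1] → acc 17, east 17, south 1
  cycle 4: PE[1][1] → acc 78, east 78, south 8

dataflow = WS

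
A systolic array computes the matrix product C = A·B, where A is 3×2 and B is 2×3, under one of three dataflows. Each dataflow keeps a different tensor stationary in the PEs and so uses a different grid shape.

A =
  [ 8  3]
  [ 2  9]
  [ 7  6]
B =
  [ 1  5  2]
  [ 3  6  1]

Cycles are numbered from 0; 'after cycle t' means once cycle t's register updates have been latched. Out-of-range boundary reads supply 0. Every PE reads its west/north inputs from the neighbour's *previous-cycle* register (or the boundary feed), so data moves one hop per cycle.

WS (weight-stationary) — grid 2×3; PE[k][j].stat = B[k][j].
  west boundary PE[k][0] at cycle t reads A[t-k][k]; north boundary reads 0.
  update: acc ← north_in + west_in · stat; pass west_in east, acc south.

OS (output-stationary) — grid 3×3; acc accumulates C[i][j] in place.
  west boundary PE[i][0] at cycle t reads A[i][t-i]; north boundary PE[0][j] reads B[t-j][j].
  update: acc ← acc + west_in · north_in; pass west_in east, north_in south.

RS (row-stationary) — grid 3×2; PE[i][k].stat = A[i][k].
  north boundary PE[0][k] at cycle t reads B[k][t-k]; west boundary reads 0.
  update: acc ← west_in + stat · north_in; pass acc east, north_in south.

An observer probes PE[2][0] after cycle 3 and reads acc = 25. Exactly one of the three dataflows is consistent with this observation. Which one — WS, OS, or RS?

dataflow = OS

— WS: 2×3 array has no PE[2][0].
OS [3×3] PE[2][0] across cycles:
  [0] (2,0) acc=0 (h:0 v:0)
  [1] (2,0) acc=0 (h:0 v:0)
  [2] (2,0) acc=7 (h:7 v:1)
  [3] (2,0) acc=25 (h:6 v:3)
RS [3×2] PE[2][0] across cycles:
  [0] (2,0) acc=0 (h:0 v:0)
  [1] (2,0) acc=0 (h:0 v:0)
  [2] (2,0) acc=7 (h:7 v:1)
  [3] (2,0) acc=35 (h:35 v:5)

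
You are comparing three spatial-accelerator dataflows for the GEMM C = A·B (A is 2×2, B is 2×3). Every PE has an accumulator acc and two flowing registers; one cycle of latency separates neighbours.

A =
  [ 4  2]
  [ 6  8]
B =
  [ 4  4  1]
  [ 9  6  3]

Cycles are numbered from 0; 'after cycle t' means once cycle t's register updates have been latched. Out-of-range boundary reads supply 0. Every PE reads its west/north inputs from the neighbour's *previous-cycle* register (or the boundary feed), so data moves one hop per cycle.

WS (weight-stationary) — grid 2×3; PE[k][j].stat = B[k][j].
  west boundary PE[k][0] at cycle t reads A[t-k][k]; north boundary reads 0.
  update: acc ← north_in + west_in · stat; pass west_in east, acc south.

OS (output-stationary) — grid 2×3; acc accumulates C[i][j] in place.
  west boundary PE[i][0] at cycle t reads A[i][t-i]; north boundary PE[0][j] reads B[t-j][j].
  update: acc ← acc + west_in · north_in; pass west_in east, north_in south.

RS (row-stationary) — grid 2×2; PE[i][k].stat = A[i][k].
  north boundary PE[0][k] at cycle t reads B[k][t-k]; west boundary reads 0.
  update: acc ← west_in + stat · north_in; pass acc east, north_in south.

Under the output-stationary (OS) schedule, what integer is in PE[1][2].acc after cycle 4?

OS 2×3: PE[1][2] cycle-by-cycle (with neighbour feeds):
  step 0 · PE0,2: acc=0; fwd→0 fwd↓0
  step 0 · PE1,1: acc=0; fwd→0 fwd↓0
  step 0 · PE1,2: acc=0; fwd→0 fwd↓0
  step 1 · PE0,2: acc=0; fwd→0 fwd↓0
  step 1 · PE1,1: acc=0; fwd→0 fwd↓0
  step 1 · PE1,2: acc=0; fwd→0 fwd↓0
  step 2 · PE0,2: acc=4; fwd→4 fwd↓1
  step 2 · PE1,1: acc=24; fwd→6 fwd↓4
  step 2 · PE1,2: acc=0; fwd→0 fwd↓0
  step 3 · PE0,2: acc=10; fwd→2 fwd↓3
  step 3 · PE1,1: acc=72; fwd→8 fwd↓6
  step 3 · PE1,2: acc=6; fwd→6 fwd↓1
  step 4 · PE0,2: acc=10; fwd→0 fwd↓0
  step 4 · PE1,1: acc=72; fwd→0 fwd↓0
  step 4 · PE1,2: acc=30; fwd→8 fwd↓3

PE[1][2].acc = 30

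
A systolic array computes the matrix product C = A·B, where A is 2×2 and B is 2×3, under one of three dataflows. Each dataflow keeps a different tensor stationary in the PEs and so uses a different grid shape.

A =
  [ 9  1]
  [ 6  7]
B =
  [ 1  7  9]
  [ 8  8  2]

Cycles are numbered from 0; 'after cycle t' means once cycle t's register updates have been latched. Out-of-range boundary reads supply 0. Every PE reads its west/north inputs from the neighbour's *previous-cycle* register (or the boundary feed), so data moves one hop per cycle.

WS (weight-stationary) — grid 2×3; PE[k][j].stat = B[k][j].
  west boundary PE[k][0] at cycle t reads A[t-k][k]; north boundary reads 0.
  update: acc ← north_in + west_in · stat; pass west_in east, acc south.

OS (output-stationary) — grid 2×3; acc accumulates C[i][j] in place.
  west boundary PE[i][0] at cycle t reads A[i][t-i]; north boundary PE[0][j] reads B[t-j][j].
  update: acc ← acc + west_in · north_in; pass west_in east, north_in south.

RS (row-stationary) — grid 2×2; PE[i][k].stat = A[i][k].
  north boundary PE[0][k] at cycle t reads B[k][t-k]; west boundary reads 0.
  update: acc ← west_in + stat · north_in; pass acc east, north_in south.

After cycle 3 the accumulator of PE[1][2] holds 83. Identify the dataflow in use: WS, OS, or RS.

dataflow = WS

— WS: 2×3; PE[1][2] trace:
  cycle 0: PE[1][2] → acc 0, east 0, south 0
  cycle 1: PE[1][2] → acc 0, east 0, south 0
  cycle 2: PE[1][2] → acc 0, east 0, south 0
  cycle 3: PE[1][2] → acc 83, east 1, south 83
— OS: 2×3; PE[1][2] trace:
  cycle 0: PE[1][2] → acc 0, east 0, south 0
  cycle 1: PE[1][2] → acc 0, east 0, south 0
  cycle 2: PE[1][2] → acc 0, east 0, south 0
  cycle 3: PE[1][2] → acc 54, east 6, south 9
RS (2×2): PE[1][2] does not exist.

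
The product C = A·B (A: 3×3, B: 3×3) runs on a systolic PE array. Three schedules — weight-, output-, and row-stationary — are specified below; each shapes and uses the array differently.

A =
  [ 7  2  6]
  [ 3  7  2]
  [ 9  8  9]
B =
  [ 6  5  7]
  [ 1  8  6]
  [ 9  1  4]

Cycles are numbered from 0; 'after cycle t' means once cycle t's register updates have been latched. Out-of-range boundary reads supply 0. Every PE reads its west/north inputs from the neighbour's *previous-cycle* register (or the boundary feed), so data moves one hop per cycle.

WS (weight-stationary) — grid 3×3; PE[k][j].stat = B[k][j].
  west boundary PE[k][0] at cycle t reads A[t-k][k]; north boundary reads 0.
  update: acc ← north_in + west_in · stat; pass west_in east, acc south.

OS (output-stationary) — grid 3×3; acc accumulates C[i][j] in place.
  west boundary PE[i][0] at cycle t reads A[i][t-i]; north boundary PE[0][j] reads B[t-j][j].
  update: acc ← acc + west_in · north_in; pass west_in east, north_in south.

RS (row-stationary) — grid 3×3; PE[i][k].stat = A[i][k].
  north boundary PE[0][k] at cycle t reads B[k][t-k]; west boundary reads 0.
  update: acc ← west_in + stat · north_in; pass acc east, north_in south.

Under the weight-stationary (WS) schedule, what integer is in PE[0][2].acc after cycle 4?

WS (3×3). Following PE[0][2] plus its west/north inputs:
  after 0 — PE[0][1] acc=0, pass-E 0, pass-S 0
  after 0 — PE[0][2] acc=0, pass-E 0, pass-S 0
  after 1 — PE[0][1] acc=35, pass-E 7, pass-S 35
  after 1 — PE[0][2] acc=0, pass-E 0, pass-S 0
  after 2 — PE[0][1] acc=15, pass-E 3, pass-S 15
  after 2 — PE[0][2] acc=49, pass-E 7, pass-S 49
  after 3 — PE[0][1] acc=45, pass-E 9, pass-S 45
  after 3 — PE[0][2] acc=21, pass-E 3, pass-S 21
  after 4 — PE[0][1] acc=0, pass-E 0, pass-S 0
  after 4 — PE[0][2] acc=63, pass-E 9, pass-S 63

PE[0][2].acc = 63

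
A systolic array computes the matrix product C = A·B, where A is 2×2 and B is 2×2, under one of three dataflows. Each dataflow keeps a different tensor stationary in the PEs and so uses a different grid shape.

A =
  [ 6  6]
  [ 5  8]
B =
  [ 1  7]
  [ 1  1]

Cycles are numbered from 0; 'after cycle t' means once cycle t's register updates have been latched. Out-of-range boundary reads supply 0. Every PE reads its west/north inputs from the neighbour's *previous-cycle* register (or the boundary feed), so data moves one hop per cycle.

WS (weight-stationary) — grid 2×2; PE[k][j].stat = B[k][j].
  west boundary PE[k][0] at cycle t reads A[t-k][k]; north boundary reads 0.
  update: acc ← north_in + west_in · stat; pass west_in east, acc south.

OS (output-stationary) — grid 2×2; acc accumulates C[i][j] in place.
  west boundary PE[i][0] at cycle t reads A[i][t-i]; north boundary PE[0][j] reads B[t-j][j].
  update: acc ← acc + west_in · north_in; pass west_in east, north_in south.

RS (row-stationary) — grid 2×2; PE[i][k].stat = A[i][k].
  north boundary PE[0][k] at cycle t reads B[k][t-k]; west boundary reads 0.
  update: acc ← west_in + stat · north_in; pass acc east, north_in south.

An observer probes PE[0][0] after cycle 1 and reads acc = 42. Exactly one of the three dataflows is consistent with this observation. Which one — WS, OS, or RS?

dataflow = RS

WS [2×2] PE[0][0] across cycles:
  @0  [0,0]  acc 6  |  →6  ↓6
  @1  [0,0]  acc 5  |  →5  ↓5
OS [2×2] PE[0][0] across cycles:
  @0  [0,0]  acc 6  |  →6  ↓1
  @1  [0,0]  acc 12  |  →6  ↓1
RS [2×2] PE[0][0] across cycles:
  @0  [0,0]  acc 6  |  →6  ↓1
  @1  [0,0]  acc 42  |  →42  ↓7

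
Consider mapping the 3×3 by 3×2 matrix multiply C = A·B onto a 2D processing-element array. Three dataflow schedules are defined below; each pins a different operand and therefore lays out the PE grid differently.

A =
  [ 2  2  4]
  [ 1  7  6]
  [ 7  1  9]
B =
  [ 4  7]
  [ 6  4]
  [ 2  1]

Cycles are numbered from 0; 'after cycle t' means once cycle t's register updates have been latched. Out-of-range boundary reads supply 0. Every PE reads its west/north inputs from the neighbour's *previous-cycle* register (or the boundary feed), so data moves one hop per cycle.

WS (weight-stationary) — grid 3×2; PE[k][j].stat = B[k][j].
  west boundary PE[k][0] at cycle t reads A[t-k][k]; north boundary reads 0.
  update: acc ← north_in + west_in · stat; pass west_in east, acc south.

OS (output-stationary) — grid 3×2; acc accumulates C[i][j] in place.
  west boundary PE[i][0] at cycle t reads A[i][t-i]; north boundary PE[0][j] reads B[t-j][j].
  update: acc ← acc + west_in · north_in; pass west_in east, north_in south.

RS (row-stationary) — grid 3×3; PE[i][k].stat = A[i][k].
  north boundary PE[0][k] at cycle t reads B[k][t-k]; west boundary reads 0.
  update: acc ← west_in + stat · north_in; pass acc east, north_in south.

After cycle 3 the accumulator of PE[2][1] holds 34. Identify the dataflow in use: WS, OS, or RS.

WS [3×2] PE[2][1] across cycles:
  @0  [2,1]  acc 0  |  →0  ↓0
  @1  [2,1]  acc 0  |  →0  ↓0
  @2  [2,1]  acc 0  |  →0  ↓0
  @3  [2,1]  acc 26  |  →4  ↓26
OS [3×2] PE[2][1] across cycles:
  @0  [2,1]  acc 0  |  →0  ↓0
  @1  [2,1]  acc 0  |  →0  ↓0
  @2  [2,1]  acc 0  |  →0  ↓0
  @3  [2,1]  acc 49  |  →7  ↓7
RS [3×3] PE[2][1] across cycles:
  @0  [2,1]  acc 0  |  →0  ↓0
  @1  [2,1]  acc 0  |  →0  ↓0
  @2  [2,1]  acc 0  |  →0  ↓0
  @3  [2,1]  acc 34  |  →34  ↓6

dataflow = RS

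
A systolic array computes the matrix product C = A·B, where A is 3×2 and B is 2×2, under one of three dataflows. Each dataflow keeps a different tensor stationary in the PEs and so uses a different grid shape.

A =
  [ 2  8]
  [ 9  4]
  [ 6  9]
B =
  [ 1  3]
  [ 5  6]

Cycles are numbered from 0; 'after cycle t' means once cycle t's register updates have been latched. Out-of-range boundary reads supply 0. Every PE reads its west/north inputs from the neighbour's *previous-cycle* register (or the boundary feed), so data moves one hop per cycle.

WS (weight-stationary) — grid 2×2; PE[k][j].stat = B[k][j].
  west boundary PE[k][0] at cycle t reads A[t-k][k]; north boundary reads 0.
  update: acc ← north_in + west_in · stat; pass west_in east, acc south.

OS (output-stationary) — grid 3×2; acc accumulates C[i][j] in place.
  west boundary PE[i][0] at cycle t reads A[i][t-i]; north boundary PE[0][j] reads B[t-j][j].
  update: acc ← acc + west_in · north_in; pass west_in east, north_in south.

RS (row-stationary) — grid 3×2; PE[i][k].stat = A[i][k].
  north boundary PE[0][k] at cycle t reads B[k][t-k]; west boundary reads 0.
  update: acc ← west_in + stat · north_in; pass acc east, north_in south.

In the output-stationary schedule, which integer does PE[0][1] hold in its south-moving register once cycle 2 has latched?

OS (3×2). Following PE[0][1] plus its west/north inputs:
  t=0 PE[0][0]: acc=2 h=2 v=1
  t=0 PE[0][1]: acc=0 h=0 v=0
  t=1 PE[0][0]: acc=42 h=8 v=5
  t=1 PE[0][1]: acc=6 h=2 v=3
  t=2 PE[0][0]: acc=42 h=0 v=0
  t=2 PE[0][1]: acc=54 h=8 v=6

register = 6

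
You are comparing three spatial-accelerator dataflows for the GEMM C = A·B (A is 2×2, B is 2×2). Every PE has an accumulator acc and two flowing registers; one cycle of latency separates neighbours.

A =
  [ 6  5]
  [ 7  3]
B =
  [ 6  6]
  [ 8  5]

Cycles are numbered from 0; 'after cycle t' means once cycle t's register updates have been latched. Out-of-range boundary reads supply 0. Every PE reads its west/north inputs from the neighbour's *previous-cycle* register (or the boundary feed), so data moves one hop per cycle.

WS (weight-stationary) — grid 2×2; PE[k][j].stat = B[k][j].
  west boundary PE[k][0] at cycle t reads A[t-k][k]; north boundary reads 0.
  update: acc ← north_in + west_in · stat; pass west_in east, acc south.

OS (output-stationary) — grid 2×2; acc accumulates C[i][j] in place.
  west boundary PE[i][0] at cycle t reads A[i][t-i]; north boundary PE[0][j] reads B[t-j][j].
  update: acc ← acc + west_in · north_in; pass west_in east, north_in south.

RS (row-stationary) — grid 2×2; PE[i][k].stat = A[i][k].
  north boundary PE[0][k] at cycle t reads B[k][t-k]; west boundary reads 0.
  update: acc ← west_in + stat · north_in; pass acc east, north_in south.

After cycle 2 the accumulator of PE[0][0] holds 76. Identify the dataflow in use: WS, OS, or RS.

— WS: 2×2; PE[0][0] trace:
  [0] (0,0) acc=36 (h:6 v:36)
  [1] (0,0) acc=42 (h:7 v:42)
  [2] (0,0) acc=0 (h:0 v:0)
— OS: 2×2; PE[0][0] trace:
  [0] (0,0) acc=36 (h:6 v:6)
  [1] (0,0) acc=76 (h:5 v:8)
  [2] (0,0) acc=76 (h:0 v:0)
— RS: 2×2; PE[0][0] trace:
  [0] (0,0) acc=36 (h:36 v:6)
  [1] (0,0) acc=36 (h:36 v:6)
  [2] (0,0) acc=0 (h:0 v:0)

dataflow = OS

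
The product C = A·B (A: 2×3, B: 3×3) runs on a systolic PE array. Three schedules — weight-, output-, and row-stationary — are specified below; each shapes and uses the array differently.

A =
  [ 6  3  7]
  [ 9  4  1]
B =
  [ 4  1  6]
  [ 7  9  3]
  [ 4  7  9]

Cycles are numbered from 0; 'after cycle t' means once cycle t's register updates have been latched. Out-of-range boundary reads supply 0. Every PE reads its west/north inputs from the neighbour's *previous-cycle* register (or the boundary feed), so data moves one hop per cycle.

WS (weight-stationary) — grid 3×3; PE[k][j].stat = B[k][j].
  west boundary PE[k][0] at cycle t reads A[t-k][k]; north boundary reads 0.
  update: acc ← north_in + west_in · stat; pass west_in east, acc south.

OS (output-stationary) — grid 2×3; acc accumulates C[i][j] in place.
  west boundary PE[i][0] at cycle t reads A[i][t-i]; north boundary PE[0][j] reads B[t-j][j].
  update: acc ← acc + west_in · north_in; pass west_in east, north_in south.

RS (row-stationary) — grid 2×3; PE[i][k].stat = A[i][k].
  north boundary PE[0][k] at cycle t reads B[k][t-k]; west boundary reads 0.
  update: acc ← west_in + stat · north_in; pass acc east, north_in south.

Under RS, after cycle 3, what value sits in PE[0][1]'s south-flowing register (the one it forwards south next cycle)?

register = 3

Tracing RS — 2×3 array, target PE[0][1]:
  @0  [0,0]  acc 24  |  →24  ↓4
  @0  [0,1]  acc 0  |  →0  ↓0
  @1  [0,0]  acc 6  |  →6  ↓1
  @1  [0,1]  acc 45  |  →45  ↓7
  @2  [0,0]  acc 36  |  →36  ↓6
  @2  [0,1]  acc 33  |  →33  ↓9
  @3  [0,0]  acc 0  |  →0  ↓0
  @3  [0,1]  acc 45  |  →45  ↓3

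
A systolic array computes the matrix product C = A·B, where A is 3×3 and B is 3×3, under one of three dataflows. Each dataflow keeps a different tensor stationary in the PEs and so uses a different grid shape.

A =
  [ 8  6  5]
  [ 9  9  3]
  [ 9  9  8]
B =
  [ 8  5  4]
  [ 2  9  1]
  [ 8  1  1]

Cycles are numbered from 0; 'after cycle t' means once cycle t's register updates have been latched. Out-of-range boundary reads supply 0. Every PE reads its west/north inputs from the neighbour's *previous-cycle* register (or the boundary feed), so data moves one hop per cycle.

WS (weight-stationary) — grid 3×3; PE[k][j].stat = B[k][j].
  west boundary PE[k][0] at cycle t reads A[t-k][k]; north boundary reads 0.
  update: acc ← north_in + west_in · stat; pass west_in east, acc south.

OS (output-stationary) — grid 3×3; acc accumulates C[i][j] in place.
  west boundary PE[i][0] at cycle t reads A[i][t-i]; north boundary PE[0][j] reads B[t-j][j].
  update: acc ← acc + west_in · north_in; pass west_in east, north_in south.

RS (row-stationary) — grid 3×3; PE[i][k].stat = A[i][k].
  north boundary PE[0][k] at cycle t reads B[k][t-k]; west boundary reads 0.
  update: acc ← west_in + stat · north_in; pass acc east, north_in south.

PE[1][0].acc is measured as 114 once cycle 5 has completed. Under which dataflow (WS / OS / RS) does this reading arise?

dataflow = OS

Under WS (3×3), PE[1][0]:
  step 0 · PE1,0: acc=0; fwd→0 fwd↓0
  step 1 · PE1,0: acc=76; fwd→6 fwd↓76
  step 2 · PE1,0: acc=90; fwd→9 fwd↓90
  step 3 · PE1,0: acc=90; fwd→9 fwd↓90
  step 4 · PE1,0: acc=0; fwd→0 fwd↓0
  step 5 · PE1,0: acc=0; fwd→0 fwd↓0
Under OS (3×3), PE[1][0]:
  step 0 · PE1,0: acc=0; fwd→0 fwd↓0
  step 1 · PE1,0: acc=72; fwd→9 fwd↓8
  step 2 · PE1,0: acc=90; fwd→9 fwd↓2
  step 3 · PE1,0: acc=114; fwd→3 fwd↓8
  step 4 · PE1,0: acc=114; fwd→0 fwd↓0
  step 5 · PE1,0: acc=114; fwd→0 fwd↓0
Under RS (3×3), PE[1][0]:
  step 0 · PE1,0: acc=0; fwd→0 fwd↓0
  step 1 · PE1,0: acc=72; fwd→72 fwd↓8
  step 2 · PE1,0: acc=45; fwd→45 fwd↓5
  step 3 · PE1,0: acc=36; fwd→36 fwd↓4
  step 4 · PE1,0: acc=0; fwd→0 fwd↓0
  step 5 · PE1,0: acc=0; fwd→0 fwd↓0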